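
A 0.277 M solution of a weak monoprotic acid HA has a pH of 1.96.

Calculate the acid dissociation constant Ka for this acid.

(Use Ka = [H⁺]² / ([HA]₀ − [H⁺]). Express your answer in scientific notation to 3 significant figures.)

[H⁺] = 10^(−pH) = 10^(−1.96) = 1.096e-02 M. For HA ⇌ H⁺ + A⁻, Ka = [H⁺][A⁻]/[HA] = [H⁺]² / ([HA]₀ − [H⁺]) = (1.096e-02)² / (0.277 − 1.096e-02) = 4.52e-04.

K_a = 4.52e-04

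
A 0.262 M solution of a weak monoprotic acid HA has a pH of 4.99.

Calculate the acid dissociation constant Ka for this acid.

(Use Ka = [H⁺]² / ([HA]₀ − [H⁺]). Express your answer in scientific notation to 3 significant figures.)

[H⁺] = 10^(−pH) = 10^(−4.99) = 1.023e-05 M. For HA ⇌ H⁺ + A⁻, Ka = [H⁺][A⁻]/[HA] = [H⁺]² / ([HA]₀ − [H⁺]) = (1.023e-05)² / (0.262 − 1.023e-05) = 4.00e-10.

K_a = 4.00e-10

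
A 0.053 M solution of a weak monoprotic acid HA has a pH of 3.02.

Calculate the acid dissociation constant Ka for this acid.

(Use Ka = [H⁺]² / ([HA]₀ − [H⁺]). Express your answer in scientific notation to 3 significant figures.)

[H⁺] = 10^(−pH) = 10^(−3.02) = 9.550e-04 M. For HA ⇌ H⁺ + A⁻, Ka = [H⁺][A⁻]/[HA] = [H⁺]² / ([HA]₀ − [H⁺]) = (9.550e-04)² / (0.053 − 9.550e-04) = 1.75e-05.

K_a = 1.75e-05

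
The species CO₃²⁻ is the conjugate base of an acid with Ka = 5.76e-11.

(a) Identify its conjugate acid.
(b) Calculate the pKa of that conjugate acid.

(a) The conjugate acid is formed by adding one H⁺ to CO₃²⁻, giving HCO₃⁻. (b) pKa = -log(Ka) = -log(5.76e-11) = 10.24.

Conjugate acid: HCO₃⁻; pK_a = 10.24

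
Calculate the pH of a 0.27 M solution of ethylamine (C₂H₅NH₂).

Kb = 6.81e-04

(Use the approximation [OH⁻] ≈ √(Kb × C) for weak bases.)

[OH⁻] = √(Kb × C) = √(6.81e-04 × 0.27) = 1.3560e-02. pOH = 1.87, pH = 14 - pOH

pH = 12.13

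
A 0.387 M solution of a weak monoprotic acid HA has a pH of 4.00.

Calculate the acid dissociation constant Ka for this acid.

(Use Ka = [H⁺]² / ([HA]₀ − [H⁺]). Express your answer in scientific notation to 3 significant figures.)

[H⁺] = 10^(−pH) = 10^(−4.00) = 1.000e-04 M. For HA ⇌ H⁺ + A⁻, Ka = [H⁺][A⁻]/[HA] = [H⁺]² / ([HA]₀ − [H⁺]) = (1.000e-04)² / (0.387 − 1.000e-04) = 2.58e-08.

K_a = 2.58e-08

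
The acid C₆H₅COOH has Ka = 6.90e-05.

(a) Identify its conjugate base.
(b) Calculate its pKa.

(a) The conjugate base is formed by removing one H⁺ from C₆H₅COOH, giving C₆H₅COO⁻. (b) pKa = -log(Ka) = -log(6.90e-05) = 4.16.

Conjugate base: C₆H₅COO⁻; pK_a = 4.16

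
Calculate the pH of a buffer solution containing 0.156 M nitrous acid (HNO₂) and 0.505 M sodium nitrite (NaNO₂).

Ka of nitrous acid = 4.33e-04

pKa = -log(4.33e-04) = 3.36. pH = pKa + log([A⁻]/[HA]) = 3.36 + log(0.505/0.156)

pH = 3.87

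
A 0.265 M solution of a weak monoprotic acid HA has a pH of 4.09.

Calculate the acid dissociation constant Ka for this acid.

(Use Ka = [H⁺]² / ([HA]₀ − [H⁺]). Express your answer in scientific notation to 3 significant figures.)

[H⁺] = 10^(−pH) = 10^(−4.09) = 8.128e-05 M. For HA ⇌ H⁺ + A⁻, Ka = [H⁺][A⁻]/[HA] = [H⁺]² / ([HA]₀ − [H⁺]) = (8.128e-05)² / (0.265 − 8.128e-05) = 2.49e-08.

K_a = 2.49e-08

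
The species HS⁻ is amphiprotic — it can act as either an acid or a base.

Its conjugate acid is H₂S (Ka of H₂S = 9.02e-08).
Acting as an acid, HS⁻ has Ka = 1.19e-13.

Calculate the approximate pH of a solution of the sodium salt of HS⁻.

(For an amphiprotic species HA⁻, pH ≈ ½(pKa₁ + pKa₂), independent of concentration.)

pKa₁ = -log(9.02e-08) = 7.04; pKa₂ = -log(1.19e-13) = 12.92. For an amphiprotic species, pH ≈ ½(pKa₁ + pKa₂) = ½(7.04 + 12.92) = 9.98.

pH = 9.98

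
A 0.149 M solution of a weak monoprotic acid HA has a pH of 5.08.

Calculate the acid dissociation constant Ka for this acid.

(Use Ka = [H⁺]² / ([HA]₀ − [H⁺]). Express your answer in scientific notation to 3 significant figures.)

[H⁺] = 10^(−pH) = 10^(−5.08) = 8.318e-06 M. For HA ⇌ H⁺ + A⁻, Ka = [H⁺][A⁻]/[HA] = [H⁺]² / ([HA]₀ − [H⁺]) = (8.318e-06)² / (0.149 − 8.318e-06) = 4.64e-10.

K_a = 4.64e-10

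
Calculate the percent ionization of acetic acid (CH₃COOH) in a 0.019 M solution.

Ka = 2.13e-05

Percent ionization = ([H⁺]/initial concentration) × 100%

Using Ka equilibrium: x² + Ka×x - Ka×C = 0. Solving: [H⁺] = 6.2560e-04. Percent = (6.2560e-04/0.019) × 100

Percent ionization = 3.29%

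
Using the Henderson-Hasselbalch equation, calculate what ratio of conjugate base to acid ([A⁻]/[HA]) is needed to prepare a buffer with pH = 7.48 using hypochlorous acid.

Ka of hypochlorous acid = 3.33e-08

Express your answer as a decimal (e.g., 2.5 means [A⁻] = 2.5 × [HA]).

pKa = -log(3.33e-08) = 7.4776. pH = pKa + log([A⁻]/[HA]), so log([A⁻]/[HA]) = pH − pKa = 7.48 − 7.4776 = 0.0024. [A⁻]/[HA] = 10^(0.0024) = 1.01

[A⁻]/[HA] = 1.01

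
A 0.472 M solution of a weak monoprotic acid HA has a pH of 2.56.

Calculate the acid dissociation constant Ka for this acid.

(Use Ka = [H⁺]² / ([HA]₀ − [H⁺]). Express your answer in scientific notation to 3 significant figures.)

[H⁺] = 10^(−pH) = 10^(−2.56) = 2.754e-03 M. For HA ⇌ H⁺ + A⁻, Ka = [H⁺][A⁻]/[HA] = [H⁺]² / ([HA]₀ − [H⁺]) = (2.754e-03)² / (0.472 − 2.754e-03) = 1.62e-05.

K_a = 1.62e-05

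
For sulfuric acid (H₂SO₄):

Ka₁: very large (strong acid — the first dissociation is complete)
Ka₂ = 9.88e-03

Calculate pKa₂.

pKa₂ = -log(Ka₂) = -log(9.88e-03) = 2.01.

pK_{a2} = 2.01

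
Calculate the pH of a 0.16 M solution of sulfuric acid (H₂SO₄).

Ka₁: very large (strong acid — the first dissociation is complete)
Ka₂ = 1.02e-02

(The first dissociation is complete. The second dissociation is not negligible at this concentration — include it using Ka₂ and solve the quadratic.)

First dissociation is complete: [H⁺]₀ = [HSO₄⁻]₀ = C = 0.16 M. Second dissociation HSO₄⁻ ⇌ H⁺ + SO₄²⁻: let x = [SO₄²⁻]. Ka₂ = (C + x)·x / (C − x) = 1.02e-02 → x² + (C + Ka₂)·x − Ka₂·C = 0 → x² + 0.17020·x − 1.632e-03 = 0. x = (−0.17020 + √(0.17020² + 4 × 1.632e-03)) / 2 = 9.1020e-03 M. [H⁺] = C + x = 0.16 + 9.1020e-03 = 1.6910e-01 M. pH = -log(1.6910e-01) = 0.77.

pH = 0.77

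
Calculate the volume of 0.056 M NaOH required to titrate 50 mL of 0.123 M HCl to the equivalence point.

At equivalence: moles acid = moles base. moles HCl = 0.123 × 50/1000 = 0.00615 mol. V_base = moles / 0.056 × 1000 = 109.8 mL.

V_{base} = 109.8 mL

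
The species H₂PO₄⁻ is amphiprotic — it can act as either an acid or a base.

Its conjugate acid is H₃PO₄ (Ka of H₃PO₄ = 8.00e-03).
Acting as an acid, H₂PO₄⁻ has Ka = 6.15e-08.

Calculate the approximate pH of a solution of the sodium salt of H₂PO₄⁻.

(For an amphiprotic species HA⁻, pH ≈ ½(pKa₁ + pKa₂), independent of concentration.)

pKa₁ = -log(8.00e-03) = 2.10; pKa₂ = -log(6.15e-08) = 7.21. For an amphiprotic species, pH ≈ ½(pKa₁ + pKa₂) = ½(2.10 + 7.21) = 4.65.

pH = 4.65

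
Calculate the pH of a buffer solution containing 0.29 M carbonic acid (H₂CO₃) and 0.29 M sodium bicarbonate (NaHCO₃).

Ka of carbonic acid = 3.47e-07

pKa = -log(3.47e-07) = 6.46. pH = pKa + log([A⁻]/[HA]) = 6.46 + log(0.29/0.29)

pH = 6.46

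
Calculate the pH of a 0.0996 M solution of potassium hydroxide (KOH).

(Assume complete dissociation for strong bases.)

[OH⁻] = 0.0996 M for strong base. pOH = -log[OH⁻] = 1.00, pH = 14 - pOH

pH = 13.00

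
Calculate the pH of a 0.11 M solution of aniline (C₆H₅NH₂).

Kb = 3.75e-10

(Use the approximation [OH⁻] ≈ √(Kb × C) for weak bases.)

[OH⁻] = √(Kb × C) = √(3.75e-10 × 0.11) = 6.4226e-06. pOH = 5.19, pH = 14 - pOH

pH = 8.81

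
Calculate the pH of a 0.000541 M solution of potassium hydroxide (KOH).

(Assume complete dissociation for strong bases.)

[OH⁻] = 0.000541 M for strong base. pOH = -log[OH⁻] = 3.27, pH = 14 - pOH

pH = 10.73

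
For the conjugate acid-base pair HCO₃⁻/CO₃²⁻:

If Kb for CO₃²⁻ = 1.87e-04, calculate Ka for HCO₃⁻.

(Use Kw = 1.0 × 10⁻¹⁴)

For a conjugate pair Ka × Kb = Kw, so Ka = Kw/Kb = 1.0 × 10⁻¹⁴ / 1.87e-04 = 5.35e-11.

K_a = 5.35e-11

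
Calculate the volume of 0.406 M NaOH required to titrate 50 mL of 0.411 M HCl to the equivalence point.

At equivalence: moles acid = moles base. moles HCl = 0.411 × 50/1000 = 0.02055 mol. V_base = moles / 0.406 × 1000 = 50.6 mL.

V_{base} = 50.6 mL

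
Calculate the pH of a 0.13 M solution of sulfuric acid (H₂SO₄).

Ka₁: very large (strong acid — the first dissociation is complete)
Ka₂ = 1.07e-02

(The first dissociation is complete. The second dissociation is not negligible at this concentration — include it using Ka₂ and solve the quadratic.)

First dissociation is complete: [H⁺]₀ = [HSO₄⁻]₀ = C = 0.13 M. Second dissociation HSO₄⁻ ⇌ H⁺ + SO₄²⁻: let x = [SO₄²⁻]. Ka₂ = (C + x)·x / (C − x) = 1.07e-02 → x² + (C + Ka₂)·x − Ka₂·C = 0 → x² + 0.14070·x − 1.391e-03 = 0. x = (−0.14070 + √(0.14070² + 4 × 1.391e-03)) / 2 = 9.2749e-03 M. [H⁺] = C + x = 0.13 + 9.2749e-03 = 1.3927e-01 M. pH = -log(1.3927e-01) = 0.86.

pH = 0.86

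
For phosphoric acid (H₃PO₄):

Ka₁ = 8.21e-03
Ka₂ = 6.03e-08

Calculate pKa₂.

pKa₂ = -log(Ka₂) = -log(6.03e-08) = 7.22.

pK_{a2} = 7.22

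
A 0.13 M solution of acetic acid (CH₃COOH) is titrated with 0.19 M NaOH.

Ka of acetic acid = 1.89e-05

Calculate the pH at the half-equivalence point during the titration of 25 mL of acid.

At half-equivalence [HA] = [A⁻], so Henderson-Hasselbalch gives pH = pKa = -log(1.89e-05) = 4.72.

pH = pKa = 4.72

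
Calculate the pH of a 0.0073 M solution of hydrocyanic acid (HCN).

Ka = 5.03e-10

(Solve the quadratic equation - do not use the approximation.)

x² + Ka×x - Ka×C = 0. Using quadratic formula: [H⁺] = 1.9160e-06

pH = 5.72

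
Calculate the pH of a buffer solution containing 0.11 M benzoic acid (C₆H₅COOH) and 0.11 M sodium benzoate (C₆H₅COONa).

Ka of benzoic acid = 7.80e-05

pKa = -log(7.80e-05) = 4.11. pH = pKa + log([A⁻]/[HA]) = 4.11 + log(0.11/0.11)

pH = 4.11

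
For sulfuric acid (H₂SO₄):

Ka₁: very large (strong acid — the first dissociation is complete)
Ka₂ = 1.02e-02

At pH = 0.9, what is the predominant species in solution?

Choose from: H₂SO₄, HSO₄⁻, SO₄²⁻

The first dissociation is complete, so H₂SO₄ itself is never the predominant species in water; pKa₂ = -log(1.02e-02) = 1.99. For a polyprotic acid the predominant species crosses at each pKa: below pKa_n the protonated form dominates, above it the deprotonated form does. At pH = 0.9, the predominant species is HSO₄⁻.

HSO₄⁻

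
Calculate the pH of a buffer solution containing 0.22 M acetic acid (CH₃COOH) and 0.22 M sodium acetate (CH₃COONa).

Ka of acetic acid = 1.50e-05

pKa = -log(1.50e-05) = 4.82. pH = pKa + log([A⁻]/[HA]) = 4.82 + log(0.22/0.22)

pH = 4.82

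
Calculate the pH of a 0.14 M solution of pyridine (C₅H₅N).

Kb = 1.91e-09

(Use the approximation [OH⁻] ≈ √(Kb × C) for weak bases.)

[OH⁻] = √(Kb × C) = √(1.91e-09 × 0.14) = 1.6352e-05. pOH = 4.79, pH = 14 - pOH

pH = 9.21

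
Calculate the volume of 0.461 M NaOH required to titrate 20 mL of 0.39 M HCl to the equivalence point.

At equivalence: moles acid = moles base. moles HCl = 0.39 × 20/1000 = 0.0078 mol. V_base = moles / 0.461 × 1000 = 16.9 mL.

V_{base} = 16.9 mL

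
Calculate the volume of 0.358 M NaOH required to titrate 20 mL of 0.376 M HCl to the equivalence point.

At equivalence: moles acid = moles base. moles HCl = 0.376 × 20/1000 = 0.00752 mol. V_base = moles / 0.358 × 1000 = 21.0 mL.

V_{base} = 21.0 mL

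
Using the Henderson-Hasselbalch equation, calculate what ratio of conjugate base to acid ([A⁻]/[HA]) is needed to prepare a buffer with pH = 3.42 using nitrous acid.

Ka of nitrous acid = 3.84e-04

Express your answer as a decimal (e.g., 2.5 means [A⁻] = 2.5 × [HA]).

pKa = -log(3.84e-04) = 3.4157. pH = pKa + log([A⁻]/[HA]), so log([A⁻]/[HA]) = pH − pKa = 3.42 − 3.4157 = 0.0043. [A⁻]/[HA] = 10^(0.0043) = 1.01

[A⁻]/[HA] = 1.01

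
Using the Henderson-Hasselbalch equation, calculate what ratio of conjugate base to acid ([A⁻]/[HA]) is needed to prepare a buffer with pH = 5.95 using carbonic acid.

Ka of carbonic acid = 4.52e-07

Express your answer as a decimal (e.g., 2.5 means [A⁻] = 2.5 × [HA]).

pKa = -log(4.52e-07) = 6.3449. pH = pKa + log([A⁻]/[HA]), so log([A⁻]/[HA]) = pH − pKa = 5.95 − 6.3449 = -0.3949. [A⁻]/[HA] = 10^(-0.3949) = 0.403

[A⁻]/[HA] = 0.403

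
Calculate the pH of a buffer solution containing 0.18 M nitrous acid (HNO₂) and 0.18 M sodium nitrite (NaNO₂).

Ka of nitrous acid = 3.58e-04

pKa = -log(3.58e-04) = 3.45. pH = pKa + log([A⁻]/[HA]) = 3.45 + log(0.18/0.18)

pH = 3.45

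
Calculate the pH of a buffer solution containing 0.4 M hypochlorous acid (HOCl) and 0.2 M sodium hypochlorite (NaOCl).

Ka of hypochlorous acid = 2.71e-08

pKa = -log(2.71e-08) = 7.57. pH = pKa + log([A⁻]/[HA]) = 7.57 + log(0.2/0.4)

pH = 7.27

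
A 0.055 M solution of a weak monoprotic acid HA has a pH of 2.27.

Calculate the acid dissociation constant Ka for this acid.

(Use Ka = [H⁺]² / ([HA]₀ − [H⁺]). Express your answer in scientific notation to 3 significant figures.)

[H⁺] = 10^(−pH) = 10^(−2.27) = 5.370e-03 M. For HA ⇌ H⁺ + A⁻, Ka = [H⁺][A⁻]/[HA] = [H⁺]² / ([HA]₀ − [H⁺]) = (5.370e-03)² / (0.055 − 5.370e-03) = 5.81e-04.

K_a = 5.81e-04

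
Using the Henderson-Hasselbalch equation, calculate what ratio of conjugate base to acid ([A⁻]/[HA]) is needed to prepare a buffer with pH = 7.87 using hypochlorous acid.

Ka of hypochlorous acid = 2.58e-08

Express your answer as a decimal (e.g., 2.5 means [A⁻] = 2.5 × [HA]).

pKa = -log(2.58e-08) = 7.5884. pH = pKa + log([A⁻]/[HA]), so log([A⁻]/[HA]) = pH − pKa = 7.87 − 7.5884 = 0.2816. [A⁻]/[HA] = 10^(0.2816) = 1.91

[A⁻]/[HA] = 1.91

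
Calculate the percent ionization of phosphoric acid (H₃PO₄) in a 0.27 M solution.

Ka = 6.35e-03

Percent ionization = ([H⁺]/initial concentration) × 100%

Using Ka equilibrium: x² + Ka×x - Ka×C = 0. Solving: [H⁺] = 3.8353e-02. Percent = (3.8353e-02/0.27) × 100

Percent ionization = 14.2%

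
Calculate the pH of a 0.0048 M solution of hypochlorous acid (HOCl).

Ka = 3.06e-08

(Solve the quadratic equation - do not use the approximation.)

x² + Ka×x - Ka×C = 0. Using quadratic formula: [H⁺] = 1.2104e-05

pH = 4.92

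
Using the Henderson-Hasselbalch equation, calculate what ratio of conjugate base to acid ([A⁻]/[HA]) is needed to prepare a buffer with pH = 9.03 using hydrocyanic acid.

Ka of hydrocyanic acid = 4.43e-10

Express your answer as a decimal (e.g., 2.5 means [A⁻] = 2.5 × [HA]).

pKa = -log(4.43e-10) = 9.3536. pH = pKa + log([A⁻]/[HA]), so log([A⁻]/[HA]) = pH − pKa = 9.03 − 9.3536 = -0.3236. [A⁻]/[HA] = 10^(-0.3236) = 0.475

[A⁻]/[HA] = 0.475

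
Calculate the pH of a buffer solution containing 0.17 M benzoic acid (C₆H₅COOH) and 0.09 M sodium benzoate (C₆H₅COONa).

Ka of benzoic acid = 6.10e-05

pKa = -log(6.10e-05) = 4.21. pH = pKa + log([A⁻]/[HA]) = 4.21 + log(0.09/0.17)

pH = 3.94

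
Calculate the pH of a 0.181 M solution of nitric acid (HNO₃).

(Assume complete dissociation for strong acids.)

[H⁺] = 0.181 M for strong acid. pH = -log[H⁺] = -log(0.181)

pH = 0.74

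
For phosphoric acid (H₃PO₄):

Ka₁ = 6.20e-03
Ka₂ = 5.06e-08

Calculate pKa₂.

pKa₂ = -log(Ka₂) = -log(5.06e-08) = 7.30.

pK_{a2} = 7.30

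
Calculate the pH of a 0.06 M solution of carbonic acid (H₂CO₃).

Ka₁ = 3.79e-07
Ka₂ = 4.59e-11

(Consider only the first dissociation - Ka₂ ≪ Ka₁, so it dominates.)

First dissociation dominates. From Ka₁ = [H⁺][HA⁻]/[H₂A], x² + Ka₁·x − Ka₁·C = 0 with C = 0.06 M and Ka₁ = 3.79e-07. Solving: [H⁺] = (−Ka₁ + √(Ka₁² + 4·Ka₁·C)) / 2 = 1.5061e-04 M. pH = -log(1.5061e-04) = 3.82.

pH = 3.82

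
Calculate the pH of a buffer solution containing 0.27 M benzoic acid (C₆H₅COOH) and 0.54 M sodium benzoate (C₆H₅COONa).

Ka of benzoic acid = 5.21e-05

pKa = -log(5.21e-05) = 4.28. pH = pKa + log([A⁻]/[HA]) = 4.28 + log(0.54/0.27)

pH = 4.58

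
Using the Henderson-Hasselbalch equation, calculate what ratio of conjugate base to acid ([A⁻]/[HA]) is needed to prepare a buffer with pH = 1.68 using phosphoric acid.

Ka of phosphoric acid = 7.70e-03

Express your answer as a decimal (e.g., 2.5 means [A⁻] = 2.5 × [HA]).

pKa = -log(7.70e-03) = 2.1135. pH = pKa + log([A⁻]/[HA]), so log([A⁻]/[HA]) = pH − pKa = 1.68 − 2.1135 = -0.4335. [A⁻]/[HA] = 10^(-0.4335) = 0.369

[A⁻]/[HA] = 0.369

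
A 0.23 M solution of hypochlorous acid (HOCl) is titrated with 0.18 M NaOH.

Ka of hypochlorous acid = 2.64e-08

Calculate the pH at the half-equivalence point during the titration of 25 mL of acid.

At half-equivalence [HA] = [A⁻], so Henderson-Hasselbalch gives pH = pKa = -log(2.64e-08) = 7.58.

pH = pKa = 7.58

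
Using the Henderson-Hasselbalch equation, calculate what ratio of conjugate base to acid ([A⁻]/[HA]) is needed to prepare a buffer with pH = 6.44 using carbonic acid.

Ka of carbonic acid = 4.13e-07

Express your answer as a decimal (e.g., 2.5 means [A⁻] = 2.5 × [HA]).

pKa = -log(4.13e-07) = 6.3840. pH = pKa + log([A⁻]/[HA]), so log([A⁻]/[HA]) = pH − pKa = 6.44 − 6.3840 = 0.0560. [A⁻]/[HA] = 10^(0.0560) = 1.14

[A⁻]/[HA] = 1.14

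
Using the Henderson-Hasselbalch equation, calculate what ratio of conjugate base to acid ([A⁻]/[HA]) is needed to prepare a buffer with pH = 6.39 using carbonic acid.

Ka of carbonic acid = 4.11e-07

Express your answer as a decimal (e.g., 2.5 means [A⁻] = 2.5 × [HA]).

pKa = -log(4.11e-07) = 6.3862. pH = pKa + log([A⁻]/[HA]), so log([A⁻]/[HA]) = pH − pKa = 6.39 − 6.3862 = 0.0038. [A⁻]/[HA] = 10^(0.0038) = 1.01

[A⁻]/[HA] = 1.01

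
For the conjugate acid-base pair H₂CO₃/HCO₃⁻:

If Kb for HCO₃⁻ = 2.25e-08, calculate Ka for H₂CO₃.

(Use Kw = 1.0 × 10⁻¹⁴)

For a conjugate pair Ka × Kb = Kw, so Ka = Kw/Kb = 1.0 × 10⁻¹⁴ / 2.25e-08 = 4.44e-07.

K_a = 4.44e-07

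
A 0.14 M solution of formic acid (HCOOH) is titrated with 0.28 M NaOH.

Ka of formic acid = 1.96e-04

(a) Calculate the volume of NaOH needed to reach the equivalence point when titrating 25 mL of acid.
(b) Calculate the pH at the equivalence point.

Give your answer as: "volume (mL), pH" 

moles acid = 0.14 × 25/1000 = 0.0035 mol; V_base = moles/0.28 × 1000 = 12.5 mL. At equivalence only the conjugate base is present: [A⁻] = 0.0035/0.037 = 9.3333e-02 M. Kb = Kw/Ka = 5.10e-11; [OH⁻] = √(Kb × [A⁻]) = 2.1822e-06; pOH = 5.66; pH = 14 - pOH = 8.34.

V = 12.5 mL, pH = 8.34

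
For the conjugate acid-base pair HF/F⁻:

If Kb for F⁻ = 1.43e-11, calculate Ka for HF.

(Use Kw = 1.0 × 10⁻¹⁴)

For a conjugate pair Ka × Kb = Kw, so Ka = Kw/Kb = 1.0 × 10⁻¹⁴ / 1.43e-11 = 6.99e-04.

K_a = 6.99e-04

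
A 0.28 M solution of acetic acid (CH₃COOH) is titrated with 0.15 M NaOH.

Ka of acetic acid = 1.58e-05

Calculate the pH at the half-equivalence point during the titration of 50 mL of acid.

At half-equivalence [HA] = [A⁻], so Henderson-Hasselbalch gives pH = pKa = -log(1.58e-05) = 4.80.

pH = pKa = 4.80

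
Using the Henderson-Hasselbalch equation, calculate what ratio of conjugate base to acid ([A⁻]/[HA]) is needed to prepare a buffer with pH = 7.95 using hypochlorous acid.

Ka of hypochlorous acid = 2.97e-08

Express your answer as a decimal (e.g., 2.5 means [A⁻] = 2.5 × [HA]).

pKa = -log(2.97e-08) = 7.5272. pH = pKa + log([A⁻]/[HA]), so log([A⁻]/[HA]) = pH − pKa = 7.95 − 7.5272 = 0.4228. [A⁻]/[HA] = 10^(0.4228) = 2.65

[A⁻]/[HA] = 2.65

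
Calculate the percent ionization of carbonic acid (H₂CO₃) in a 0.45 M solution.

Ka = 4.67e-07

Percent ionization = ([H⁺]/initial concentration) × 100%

Using Ka equilibrium: x² + Ka×x - Ka×C = 0. Solving: [H⁺] = 4.5819e-04. Percent = (4.5819e-04/0.45) × 100

Percent ionization = 0.102%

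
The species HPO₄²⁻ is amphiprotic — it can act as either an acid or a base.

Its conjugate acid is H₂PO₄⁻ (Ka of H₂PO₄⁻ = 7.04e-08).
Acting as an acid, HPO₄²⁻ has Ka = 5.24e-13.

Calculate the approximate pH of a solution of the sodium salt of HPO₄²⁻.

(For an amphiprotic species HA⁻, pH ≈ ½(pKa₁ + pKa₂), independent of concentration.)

pKa₁ = -log(7.04e-08) = 7.15; pKa₂ = -log(5.24e-13) = 12.28. For an amphiprotic species, pH ≈ ½(pKa₁ + pKa₂) = ½(7.15 + 12.28) = 9.72.

pH = 9.72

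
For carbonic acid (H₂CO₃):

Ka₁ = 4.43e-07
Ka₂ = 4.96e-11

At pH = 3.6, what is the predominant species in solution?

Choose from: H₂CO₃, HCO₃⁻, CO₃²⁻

pKa₁ = 6.35, pKa₂ = 10.30. For a polyprotic acid the predominant species crosses at each pKa: below pKa_n the protonated form dominates, above it the deprotonated form does. At pH = 3.6, the predominant species is H₂CO₃.

H₂CO₃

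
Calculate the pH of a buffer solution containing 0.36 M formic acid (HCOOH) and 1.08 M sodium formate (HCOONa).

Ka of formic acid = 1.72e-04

pKa = -log(1.72e-04) = 3.76. pH = pKa + log([A⁻]/[HA]) = 3.76 + log(1.08/0.36)

pH = 4.24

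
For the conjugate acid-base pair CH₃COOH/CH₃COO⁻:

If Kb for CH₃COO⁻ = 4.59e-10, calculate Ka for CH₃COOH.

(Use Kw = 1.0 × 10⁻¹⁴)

For a conjugate pair Ka × Kb = Kw, so Ka = Kw/Kb = 1.0 × 10⁻¹⁴ / 4.59e-10 = 2.18e-05.

K_a = 2.18e-05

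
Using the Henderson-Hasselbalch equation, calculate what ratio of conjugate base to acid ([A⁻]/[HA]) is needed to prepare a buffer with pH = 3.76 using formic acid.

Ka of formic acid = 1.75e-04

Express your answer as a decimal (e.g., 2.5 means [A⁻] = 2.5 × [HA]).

pKa = -log(1.75e-04) = 3.7570. pH = pKa + log([A⁻]/[HA]), so log([A⁻]/[HA]) = pH − pKa = 3.76 − 3.7570 = 0.0030. [A⁻]/[HA] = 10^(0.0030) = 1.01

[A⁻]/[HA] = 1.01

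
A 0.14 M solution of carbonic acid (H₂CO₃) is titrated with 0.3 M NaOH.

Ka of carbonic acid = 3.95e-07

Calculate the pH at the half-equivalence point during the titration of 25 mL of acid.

At half-equivalence [HA] = [A⁻], so Henderson-Hasselbalch gives pH = pKa = -log(3.95e-07) = 6.40.

pH = pKa = 6.40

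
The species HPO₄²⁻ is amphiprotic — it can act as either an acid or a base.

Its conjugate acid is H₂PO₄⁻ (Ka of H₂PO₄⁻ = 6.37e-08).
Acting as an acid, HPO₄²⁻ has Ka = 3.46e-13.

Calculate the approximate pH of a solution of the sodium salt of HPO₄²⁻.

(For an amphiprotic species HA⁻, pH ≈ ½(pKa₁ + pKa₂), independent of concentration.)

pKa₁ = -log(6.37e-08) = 7.20; pKa₂ = -log(3.46e-13) = 12.46. For an amphiprotic species, pH ≈ ½(pKa₁ + pKa₂) = ½(7.20 + 12.46) = 9.83.

pH = 9.83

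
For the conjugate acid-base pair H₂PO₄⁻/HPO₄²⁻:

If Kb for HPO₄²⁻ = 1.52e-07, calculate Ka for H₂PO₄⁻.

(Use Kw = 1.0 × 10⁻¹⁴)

For a conjugate pair Ka × Kb = Kw, so Ka = Kw/Kb = 1.0 × 10⁻¹⁴ / 1.52e-07 = 6.58e-08.

K_a = 6.58e-08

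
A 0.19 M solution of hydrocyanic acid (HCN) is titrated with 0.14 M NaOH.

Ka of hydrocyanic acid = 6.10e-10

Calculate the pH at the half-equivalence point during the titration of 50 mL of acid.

At half-equivalence [HA] = [A⁻], so Henderson-Hasselbalch gives pH = pKa = -log(6.10e-10) = 9.21.

pH = pKa = 9.21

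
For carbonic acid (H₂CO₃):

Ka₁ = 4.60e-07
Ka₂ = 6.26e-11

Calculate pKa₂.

pKa₂ = -log(Ka₂) = -log(6.26e-11) = 10.20.

pK_{a2} = 10.20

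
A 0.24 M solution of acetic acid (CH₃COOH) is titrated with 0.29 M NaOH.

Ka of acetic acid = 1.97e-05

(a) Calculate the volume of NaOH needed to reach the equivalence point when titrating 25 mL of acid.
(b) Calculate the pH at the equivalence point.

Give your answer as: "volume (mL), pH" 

moles acid = 0.24 × 25/1000 = 0.006 mol; V_base = moles/0.29 × 1000 = 20.7 mL. At equivalence only the conjugate base is present: [A⁻] = 0.006/0.046 = 1.3132e-01 M. Kb = Kw/Ka = 5.08e-10; [OH⁻] = √(Kb × [A⁻]) = 8.1646e-06; pOH = 5.09; pH = 14 - pOH = 8.91.

V = 20.7 mL, pH = 8.91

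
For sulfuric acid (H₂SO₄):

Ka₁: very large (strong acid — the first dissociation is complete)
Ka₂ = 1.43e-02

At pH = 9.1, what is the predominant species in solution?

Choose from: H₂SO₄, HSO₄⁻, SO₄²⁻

The first dissociation is complete, so H₂SO₄ itself is never the predominant species in water; pKa₂ = -log(1.43e-02) = 1.84. For a polyprotic acid the predominant species crosses at each pKa: below pKa_n the protonated form dominates, above it the deprotonated form does. At pH = 9.1, the predominant species is SO₄²⁻.

SO₄²⁻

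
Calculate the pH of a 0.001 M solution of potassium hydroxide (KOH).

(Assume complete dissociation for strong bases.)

[OH⁻] = 0.001 M for strong base. pOH = -log[OH⁻] = 3.00, pH = 14 - pOH

pH = 11.00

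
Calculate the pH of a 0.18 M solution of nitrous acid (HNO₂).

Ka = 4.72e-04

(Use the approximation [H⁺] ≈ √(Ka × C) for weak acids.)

[H⁺] = √(Ka × C) = √(4.72e-04 × 0.18) = 9.2174e-03. pH = -log(9.2174e-03)

pH = 2.04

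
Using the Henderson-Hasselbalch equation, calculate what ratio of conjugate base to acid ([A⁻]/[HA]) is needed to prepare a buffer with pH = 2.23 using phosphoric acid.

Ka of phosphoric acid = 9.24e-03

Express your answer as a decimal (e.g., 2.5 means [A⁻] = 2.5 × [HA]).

pKa = -log(9.24e-03) = 2.0343. pH = pKa + log([A⁻]/[HA]), so log([A⁻]/[HA]) = pH − pKa = 2.23 − 2.0343 = 0.1957. [A⁻]/[HA] = 10^(0.1957) = 1.57

[A⁻]/[HA] = 1.57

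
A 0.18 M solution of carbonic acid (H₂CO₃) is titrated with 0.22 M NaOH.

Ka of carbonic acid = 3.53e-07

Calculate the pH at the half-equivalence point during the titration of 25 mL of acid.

At half-equivalence [HA] = [A⁻], so Henderson-Hasselbalch gives pH = pKa = -log(3.53e-07) = 6.45.

pH = pKa = 6.45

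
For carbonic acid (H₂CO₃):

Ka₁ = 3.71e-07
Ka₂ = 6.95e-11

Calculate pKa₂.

pKa₂ = -log(Ka₂) = -log(6.95e-11) = 10.16.

pK_{a2} = 10.16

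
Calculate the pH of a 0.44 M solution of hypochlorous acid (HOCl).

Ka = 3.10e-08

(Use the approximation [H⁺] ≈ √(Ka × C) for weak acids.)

[H⁺] = √(Ka × C) = √(3.10e-08 × 0.44) = 1.1679e-04. pH = -log(1.1679e-04)

pH = 3.93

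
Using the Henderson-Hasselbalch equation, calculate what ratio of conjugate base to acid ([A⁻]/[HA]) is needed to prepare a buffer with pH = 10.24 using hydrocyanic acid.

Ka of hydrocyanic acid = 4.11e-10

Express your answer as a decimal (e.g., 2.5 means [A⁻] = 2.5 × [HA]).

pKa = -log(4.11e-10) = 9.3862. pH = pKa + log([A⁻]/[HA]), so log([A⁻]/[HA]) = pH − pKa = 10.24 − 9.3862 = 0.8538. [A⁻]/[HA] = 10^(0.8538) = 7.14

[A⁻]/[HA] = 7.14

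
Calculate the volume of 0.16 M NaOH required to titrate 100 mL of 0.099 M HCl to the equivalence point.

At equivalence: moles acid = moles base. moles HCl = 0.099 × 100/1000 = 0.0099 mol. V_base = moles / 0.16 × 1000 = 61.9 mL.

V_{base} = 61.9 mL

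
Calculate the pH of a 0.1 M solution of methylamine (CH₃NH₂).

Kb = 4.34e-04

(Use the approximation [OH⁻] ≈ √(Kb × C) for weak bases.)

[OH⁻] = √(Kb × C) = √(4.34e-04 × 0.1) = 6.5879e-03. pOH = 2.18, pH = 14 - pOH

pH = 11.82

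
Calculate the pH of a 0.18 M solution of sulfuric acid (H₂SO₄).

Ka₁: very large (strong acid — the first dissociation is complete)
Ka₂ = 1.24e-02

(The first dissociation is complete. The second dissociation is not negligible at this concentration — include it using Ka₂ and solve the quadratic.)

First dissociation is complete: [H⁺]₀ = [HSO₄⁻]₀ = C = 0.18 M. Second dissociation HSO₄⁻ ⇌ H⁺ + SO₄²⁻: let x = [SO₄²⁻]. Ka₂ = (C + x)·x / (C − x) = 1.24e-02 → x² + (C + Ka₂)·x − Ka₂·C = 0 → x² + 0.19240·x − 2.232e-03 = 0. x = (−0.19240 + √(0.19240² + 4 × 2.232e-03)) / 2 = 1.0975e-02 M. [H⁺] = C + x = 0.18 + 1.0975e-02 = 1.9097e-01 M. pH = -log(1.9097e-01) = 0.72.

pH = 0.72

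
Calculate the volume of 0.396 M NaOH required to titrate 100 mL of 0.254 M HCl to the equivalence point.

At equivalence: moles acid = moles base. moles HCl = 0.254 × 100/1000 = 0.0254 mol. V_base = moles / 0.396 × 1000 = 64.1 mL.

V_{base} = 64.1 mL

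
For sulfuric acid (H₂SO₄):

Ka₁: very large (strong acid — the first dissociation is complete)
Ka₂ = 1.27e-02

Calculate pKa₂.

pKa₂ = -log(Ka₂) = -log(1.27e-02) = 1.90.

pK_{a2} = 1.90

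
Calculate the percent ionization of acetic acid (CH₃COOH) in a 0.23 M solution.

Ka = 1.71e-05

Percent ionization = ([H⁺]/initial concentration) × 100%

Using Ka equilibrium: x² + Ka×x - Ka×C = 0. Solving: [H⁺] = 1.9746e-03. Percent = (1.9746e-03/0.23) × 100

Percent ionization = 0.859%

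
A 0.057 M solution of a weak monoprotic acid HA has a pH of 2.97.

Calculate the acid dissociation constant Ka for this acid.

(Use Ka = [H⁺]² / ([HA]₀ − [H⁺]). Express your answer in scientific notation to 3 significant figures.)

[H⁺] = 10^(−pH) = 10^(−2.97) = 1.072e-03 M. For HA ⇌ H⁺ + A⁻, Ka = [H⁺][A⁻]/[HA] = [H⁺]² / ([HA]₀ − [H⁺]) = (1.072e-03)² / (0.057 − 1.072e-03) = 2.05e-05.

K_a = 2.05e-05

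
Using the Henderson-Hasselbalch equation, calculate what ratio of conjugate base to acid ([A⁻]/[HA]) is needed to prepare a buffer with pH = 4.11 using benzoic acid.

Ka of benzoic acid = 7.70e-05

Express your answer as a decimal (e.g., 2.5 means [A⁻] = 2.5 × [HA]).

pKa = -log(7.70e-05) = 4.1135. pH = pKa + log([A⁻]/[HA]), so log([A⁻]/[HA]) = pH − pKa = 4.11 − 4.1135 = -0.0035. [A⁻]/[HA] = 10^(-0.0035) = 0.992

[A⁻]/[HA] = 0.992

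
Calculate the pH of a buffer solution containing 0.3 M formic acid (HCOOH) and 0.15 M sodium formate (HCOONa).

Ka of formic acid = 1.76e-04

pKa = -log(1.76e-04) = 3.75. pH = pKa + log([A⁻]/[HA]) = 3.75 + log(0.15/0.3)

pH = 3.45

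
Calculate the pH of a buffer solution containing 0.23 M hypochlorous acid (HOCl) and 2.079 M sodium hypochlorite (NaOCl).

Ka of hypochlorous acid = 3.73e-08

pKa = -log(3.73e-08) = 7.43. pH = pKa + log([A⁻]/[HA]) = 7.43 + log(2.079/0.23)

pH = 8.38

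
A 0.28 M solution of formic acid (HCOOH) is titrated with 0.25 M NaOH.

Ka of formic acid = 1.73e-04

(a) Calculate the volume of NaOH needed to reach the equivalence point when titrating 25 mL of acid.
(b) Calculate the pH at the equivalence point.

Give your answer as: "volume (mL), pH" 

moles acid = 0.28 × 25/1000 = 0.007 mol; V_base = moles/0.25 × 1000 = 28.0 mL. At equivalence only the conjugate base is present: [A⁻] = 0.007/0.053 = 1.3208e-01 M. Kb = Kw/Ka = 5.78e-11; [OH⁻] = √(Kb × [A⁻]) = 2.7630e-06; pOH = 5.56; pH = 14 - pOH = 8.44.

V = 28.0 mL, pH = 8.44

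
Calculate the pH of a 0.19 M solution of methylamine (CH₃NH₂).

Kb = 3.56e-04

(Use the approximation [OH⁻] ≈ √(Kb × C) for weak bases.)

[OH⁻] = √(Kb × C) = √(3.56e-04 × 0.19) = 8.2244e-03. pOH = 2.08, pH = 14 - pOH

pH = 11.92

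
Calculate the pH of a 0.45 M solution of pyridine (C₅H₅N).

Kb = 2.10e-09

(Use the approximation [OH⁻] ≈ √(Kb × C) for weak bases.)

[OH⁻] = √(Kb × C) = √(2.10e-09 × 0.45) = 3.0741e-05. pOH = 4.51, pH = 14 - pOH

pH = 9.49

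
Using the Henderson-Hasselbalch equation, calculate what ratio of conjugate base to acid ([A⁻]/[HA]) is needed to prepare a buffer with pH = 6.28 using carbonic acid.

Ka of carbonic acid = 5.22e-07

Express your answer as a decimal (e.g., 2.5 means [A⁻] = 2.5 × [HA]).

pKa = -log(5.22e-07) = 6.2823. pH = pKa + log([A⁻]/[HA]), so log([A⁻]/[HA]) = pH − pKa = 6.28 − 6.2823 = -0.0023. [A⁻]/[HA] = 10^(-0.0023) = 0.995

[A⁻]/[HA] = 0.995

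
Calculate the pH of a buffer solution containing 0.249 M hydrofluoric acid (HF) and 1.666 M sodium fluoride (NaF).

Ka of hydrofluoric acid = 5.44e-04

pKa = -log(5.44e-04) = 3.26. pH = pKa + log([A⁻]/[HA]) = 3.26 + log(1.666/0.249)

pH = 4.09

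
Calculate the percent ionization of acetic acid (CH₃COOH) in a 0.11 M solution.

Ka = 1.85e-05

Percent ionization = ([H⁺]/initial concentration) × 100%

Using Ka equilibrium: x² + Ka×x - Ka×C = 0. Solving: [H⁺] = 1.4173e-03. Percent = (1.4173e-03/0.11) × 100

Percent ionization = 1.29%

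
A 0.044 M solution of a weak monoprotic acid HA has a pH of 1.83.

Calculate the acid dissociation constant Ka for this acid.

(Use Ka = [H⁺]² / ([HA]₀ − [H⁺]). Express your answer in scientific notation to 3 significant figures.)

[H⁺] = 10^(−pH) = 10^(−1.83) = 1.479e-02 M. For HA ⇌ H⁺ + A⁻, Ka = [H⁺][A⁻]/[HA] = [H⁺]² / ([HA]₀ − [H⁺]) = (1.479e-02)² / (0.044 − 1.479e-02) = 7.49e-03.

K_a = 7.49e-03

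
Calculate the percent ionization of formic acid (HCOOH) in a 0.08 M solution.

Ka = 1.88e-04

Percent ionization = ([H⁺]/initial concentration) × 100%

Using Ka equilibrium: x² + Ka×x - Ka×C = 0. Solving: [H⁺] = 3.7853e-03. Percent = (3.7853e-03/0.08) × 100

Percent ionization = 4.73%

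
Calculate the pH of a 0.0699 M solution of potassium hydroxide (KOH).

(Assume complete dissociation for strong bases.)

[OH⁻] = 0.0699 M for strong base. pOH = -log[OH⁻] = 1.16, pH = 14 - pOH

pH = 12.84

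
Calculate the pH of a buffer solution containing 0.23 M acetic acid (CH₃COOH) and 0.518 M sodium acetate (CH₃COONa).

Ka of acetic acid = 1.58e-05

pKa = -log(1.58e-05) = 4.80. pH = pKa + log([A⁻]/[HA]) = 4.80 + log(0.518/0.23)

pH = 5.15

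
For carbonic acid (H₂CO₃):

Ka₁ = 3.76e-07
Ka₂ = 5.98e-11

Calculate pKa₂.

pKa₂ = -log(Ka₂) = -log(5.98e-11) = 10.22.

pK_{a2} = 10.22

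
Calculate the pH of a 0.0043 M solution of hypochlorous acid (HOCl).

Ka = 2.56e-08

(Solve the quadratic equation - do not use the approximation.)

x² + Ka×x - Ka×C = 0. Using quadratic formula: [H⁺] = 1.0479e-05

pH = 4.98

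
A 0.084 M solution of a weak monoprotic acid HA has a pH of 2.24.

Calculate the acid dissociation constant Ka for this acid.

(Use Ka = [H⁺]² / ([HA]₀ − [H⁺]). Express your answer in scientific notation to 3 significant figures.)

[H⁺] = 10^(−pH) = 10^(−2.24) = 5.754e-03 M. For HA ⇌ H⁺ + A⁻, Ka = [H⁺][A⁻]/[HA] = [H⁺]² / ([HA]₀ − [H⁺]) = (5.754e-03)² / (0.084 − 5.754e-03) = 4.23e-04.

K_a = 4.23e-04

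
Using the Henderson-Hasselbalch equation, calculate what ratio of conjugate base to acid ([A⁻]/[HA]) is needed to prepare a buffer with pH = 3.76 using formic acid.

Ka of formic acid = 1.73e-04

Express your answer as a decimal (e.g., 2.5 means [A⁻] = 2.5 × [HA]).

pKa = -log(1.73e-04) = 3.7620. pH = pKa + log([A⁻]/[HA]), so log([A⁻]/[HA]) = pH − pKa = 3.76 − 3.7620 = -0.0020. [A⁻]/[HA] = 10^(-0.0020) = 0.996

[A⁻]/[HA] = 0.996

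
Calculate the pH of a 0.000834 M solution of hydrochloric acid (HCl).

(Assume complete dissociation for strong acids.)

[H⁺] = 0.000834 M for strong acid. pH = -log[H⁺] = -log(0.000834)

pH = 3.08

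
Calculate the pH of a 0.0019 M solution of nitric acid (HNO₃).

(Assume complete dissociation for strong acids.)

[H⁺] = 0.0019 M for strong acid. pH = -log[H⁺] = -log(0.0019)

pH = 2.72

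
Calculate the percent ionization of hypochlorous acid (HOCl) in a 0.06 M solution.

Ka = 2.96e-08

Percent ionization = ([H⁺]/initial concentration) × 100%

Using Ka equilibrium: x² + Ka×x - Ka×C = 0. Solving: [H⁺] = 4.2128e-05. Percent = (4.2128e-05/0.06) × 100

Percent ionization = 0.0702%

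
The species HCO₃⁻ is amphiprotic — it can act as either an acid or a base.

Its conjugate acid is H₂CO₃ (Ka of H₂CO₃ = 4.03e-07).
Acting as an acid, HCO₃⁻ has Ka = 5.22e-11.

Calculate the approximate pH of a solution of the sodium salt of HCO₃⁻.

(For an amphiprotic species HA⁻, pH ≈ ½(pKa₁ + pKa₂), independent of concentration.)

pKa₁ = -log(4.03e-07) = 6.39; pKa₂ = -log(5.22e-11) = 10.28. For an amphiprotic species, pH ≈ ½(pKa₁ + pKa₂) = ½(6.39 + 10.28) = 8.34.

pH = 8.34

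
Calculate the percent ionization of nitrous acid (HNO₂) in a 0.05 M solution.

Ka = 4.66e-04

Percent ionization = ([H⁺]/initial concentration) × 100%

Using Ka equilibrium: x² + Ka×x - Ka×C = 0. Solving: [H⁺] = 4.5996e-03. Percent = (4.5996e-03/0.05) × 100

Percent ionization = 9.2%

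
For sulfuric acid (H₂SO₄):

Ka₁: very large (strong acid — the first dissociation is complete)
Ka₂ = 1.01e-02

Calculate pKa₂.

pKa₂ = -log(Ka₂) = -log(1.01e-02) = 2.00.

pK_{a2} = 2.00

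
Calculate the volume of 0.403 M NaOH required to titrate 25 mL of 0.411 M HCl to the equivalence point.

At equivalence: moles acid = moles base. moles HCl = 0.411 × 25/1000 = 0.01027 mol. V_base = moles / 0.403 × 1000 = 25.5 mL.

V_{base} = 25.5 mL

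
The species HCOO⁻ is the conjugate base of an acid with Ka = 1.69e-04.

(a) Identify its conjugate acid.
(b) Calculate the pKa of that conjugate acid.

(a) The conjugate acid is formed by adding one H⁺ to HCOO⁻, giving HCOOH. (b) pKa = -log(Ka) = -log(1.69e-04) = 3.77.

Conjugate acid: HCOOH; pK_a = 3.77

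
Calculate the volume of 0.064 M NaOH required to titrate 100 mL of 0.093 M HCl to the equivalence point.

At equivalence: moles acid = moles base. moles HCl = 0.093 × 100/1000 = 0.0093 mol. V_base = moles / 0.064 × 1000 = 145.3 mL.

V_{base} = 145.3 mL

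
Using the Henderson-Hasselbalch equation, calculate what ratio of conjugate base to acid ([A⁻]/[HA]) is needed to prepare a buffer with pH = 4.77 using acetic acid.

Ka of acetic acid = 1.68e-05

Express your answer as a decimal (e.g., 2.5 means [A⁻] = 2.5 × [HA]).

pKa = -log(1.68e-05) = 4.7747. pH = pKa + log([A⁻]/[HA]), so log([A⁻]/[HA]) = pH − pKa = 4.77 − 4.7747 = -0.0047. [A⁻]/[HA] = 10^(-0.0047) = 0.989

[A⁻]/[HA] = 0.989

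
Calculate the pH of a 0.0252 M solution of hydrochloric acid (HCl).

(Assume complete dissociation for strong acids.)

[H⁺] = 0.0252 M for strong acid. pH = -log[H⁺] = -log(0.0252)

pH = 1.60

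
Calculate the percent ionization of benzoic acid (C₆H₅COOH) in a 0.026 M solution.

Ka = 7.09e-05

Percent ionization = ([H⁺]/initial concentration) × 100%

Using Ka equilibrium: x² + Ka×x - Ka×C = 0. Solving: [H⁺] = 1.3227e-03. Percent = (1.3227e-03/0.026) × 100

Percent ionization = 5.09%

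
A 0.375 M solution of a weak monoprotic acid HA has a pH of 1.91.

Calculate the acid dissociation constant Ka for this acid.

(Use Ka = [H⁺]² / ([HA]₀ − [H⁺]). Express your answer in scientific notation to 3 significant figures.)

[H⁺] = 10^(−pH) = 10^(−1.91) = 1.230e-02 M. For HA ⇌ H⁺ + A⁻, Ka = [H⁺][A⁻]/[HA] = [H⁺]² / ([HA]₀ − [H⁺]) = (1.230e-02)² / (0.375 − 1.230e-02) = 4.17e-04.

K_a = 4.17e-04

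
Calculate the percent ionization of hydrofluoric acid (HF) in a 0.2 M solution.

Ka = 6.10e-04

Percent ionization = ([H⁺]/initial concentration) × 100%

Using Ka equilibrium: x² + Ka×x - Ka×C = 0. Solving: [H⁺] = 1.0745e-02. Percent = (1.0745e-02/0.2) × 100

Percent ionization = 5.37%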